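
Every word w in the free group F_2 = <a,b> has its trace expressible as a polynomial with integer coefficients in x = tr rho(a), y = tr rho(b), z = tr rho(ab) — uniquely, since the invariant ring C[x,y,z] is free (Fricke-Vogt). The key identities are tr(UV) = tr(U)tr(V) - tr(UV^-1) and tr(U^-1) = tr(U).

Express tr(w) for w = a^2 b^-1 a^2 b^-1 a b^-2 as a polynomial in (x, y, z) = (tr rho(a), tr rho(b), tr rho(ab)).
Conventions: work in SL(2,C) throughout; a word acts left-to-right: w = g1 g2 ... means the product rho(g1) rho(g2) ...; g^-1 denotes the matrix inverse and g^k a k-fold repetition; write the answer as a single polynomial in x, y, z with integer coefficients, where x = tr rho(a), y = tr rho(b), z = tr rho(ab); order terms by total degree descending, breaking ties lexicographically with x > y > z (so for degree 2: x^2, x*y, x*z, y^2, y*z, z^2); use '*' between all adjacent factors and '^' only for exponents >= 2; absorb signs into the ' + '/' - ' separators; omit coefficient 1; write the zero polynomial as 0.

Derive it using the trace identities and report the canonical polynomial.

tr(a^2) = tr(a)*tr(a) - tr(1)   [square of a] = x^2 - 2
tr(a^3) = tr(a)*tr(a^2) - tr(a)   [square of a] = x^3 - 3*x
tr(a^4) = tr(a)*tr(a^3) - tr(a^2)   [square of a] = x^4 - 4*x^2 + 2
tr(a^5) = tr(a)*tr(a^4) - tr(a^3)   [square of a] = x^5 - 5*x^3 + 5*x
tr(b a^2) = tr(a)*tr(b a) - tr(b)   [square of a] = x*z - y
tr(b a^3) = tr(a)*tr(b a^2) - tr(b a)   [square of a] = x^2*z - x*y - z
tr(b a^4) = tr(a)*tr(b a^3) - tr(b a^2)   [square of a] = x^3*z - x^2*y - 2*x*z + y
tr(a^5 b) = tr(a)*tr(b a^4) - tr(b a^3)   [square of a] = x^4*z - x^3*y - 3*x^2*z + 2*x*y + z
tr(a^4 b^-1 a) = tr(a^5)*tr(b) - tr(a^5 b)   [inverse elimination on b] = x^5*y - x^4*z - 4*x^3*y + 3*x^2*z + 3*x*y - z
tr(b a b a) = tr(b a)*tr(b a) - tr(1)   [split at a repeated b] = z^2 - 2
tr(b a b) = tr(b)*tr(a b) - tr(a)   [square of b] = y*z - x
tr(a b a b a) = tr(a)*tr(b a b a) - tr(b a b)   [square of a] = x*z^2 - y*z - x
tr(b a b a^3) = tr(a)*tr(a b a b a) - tr(a b a b)   [square of a] = x^2*z^2 - x*y*z - x^2 - z^2 + 2
tr(a b a^4 b) = tr(a)*tr(b a b a^3) - tr(b a b a^2)   [square of a] = x^3*z^2 - x^2*y*z - x^3 - 2*x*z^2 + y*z + 3*x
tr(a^4 b^-1 a b) = tr(a b a^4)*tr(b) - tr(a b a^4 b)   [inverse elimination on b] = x^4*y*z - x^3*y^2 - x^3*z^2 - 2*x^2*y*z + x^3 + 2*x*y^2 + 2*x*z^2 - 3*x
tr(a^4 b^-1 a b^-1) = tr(a^4 b^-1 a)*tr(b) - tr(a^4 b^-1 a b)   [inverse elimination on b] = x^5*y^2 - 2*x^4*y*z - 3*x^3*y^2 + x^3*z^2 + 5*x^2*y*z - x^3 + x*y^2 - 2*x*z^2 - y*z + 3*x
tr(a^2 b^-1 a b^-2 a^2) = tr(a^4 b^-1 a b^-1)*tr(b) - tr(a^4 b^-1 a)   [inverse elimination on b] = x^5*y^3 - 2*x^4*y^2*z - x^5*y - 3*x^3*y^3 + x^3*y*z^2 + x^4*z + 5*x^2*y^2*z + 3*x^3*y + x*y^3 - 2*x*y*z^2 - 3*x^2*z - y^2*z + z
tr(b^2) = tr(b)*tr(b) - tr(1)   [square of b] = y^2 - 2
tr(a b^2 a) = tr(a)*tr(b^2 a) - tr(b^2)   [square of a] = x*y*z - x^2 - y^2 + 2
tr(b a^3 b) = tr(a)*tr(a b^2 a) - tr(a b^2)   [square of a] = x^2*y*z - x^3 - x*y^2 - y*z + 3*x
tr(a^2 b a^3 b) = tr(a)*tr(b a^3 b a) - tr(b a^3 b)   [square of a] = x^3*z^2 - 2*x^2*y*z + x*y^2 - x*z^2 + y*z - x
tr(b^-1 a^2 b a^3) = tr(a^2 b a^3)*tr(b) - tr(a^2 b a^3 b)   [inverse elimination on b] = x^4*y*z - x^3*y^2 - x^3*z^2 - x^2*y*z + x*y^2 + x*z^2 + x
tr(a b^-2 a^2 b a^2) = tr(b^-1 a^2 b a^3)*tr(b) - tr(b^-1 a^2 b a^3 b)   [inverse elimination on b] = x^4*y^2*z - x^3*y^3 - x^3*y*z^2 - x^4*z - x^2*y^2*z + x^3*y + x*y^3 + x*y*z^2 + 3*x^2*z - x*y - z
tr(b a b a b a) = tr(a b)*tr(a b a b) - tr(a^-1 b^-1)   [split at a repeated a] = z^3 - 3*z
tr(b a b a b) = tr(b)*tr(a b a b) - tr(a b a)   [square of b] = y*z^2 - x*z - y
tr(b a b a^2 b a) = tr(a)*tr(b a b a b a) - tr(b a b a b)   [square of a] = x*z^3 - y*z^2 - 2*x*z + y
tr(b a b a^2 b) = tr(b)*tr(a b a^2 b) - tr(a b a^2)   [square of b] = x*y*z^2 - x^2*z - y^2*z + z
tr(a^2 b a^2 b a b) = tr(a)*tr(b a b a^2 b a) - tr(b a b a^2 b)   [square of a] = x^2*z^3 - 2*x*y*z^2 - x^2*z + y^2*z + x*y - z
tr(a^2 b a^2 b a b^-1) = tr(a^2 b a^2 b a)*tr(b) - tr(a^2 b a^2 b a b)   [inverse elimination on b] = x^3*y*z^2 - 2*x^2*y^2*z - x^2*z^3 + x*y^3 + x*y*z^2 + x^2*z - 2*x*y + z
tr(a b^-2 a^2 b a^2 b) = tr(a^2 b a^2 b a b^-1)*tr(b) - tr(a^2 b a^2 b a)   [inverse elimination on b] = x^3*y^2*z^2 - 2*x^2*y^3*z - x^2*y*z^3 - x^3*z^2 + x*y^4 + x*y^2*z^2 + 3*x^2*y*z - 3*x*y^2 + x*z^2 + x
tr(a^2 b^-1 a b^-2 a^2 b) = tr(a b^-2 a^2 b a^2)*tr(b) - tr(a b^-2 a^2 b a^2 b)   [inverse elimination on b] = x^4*y^3*z - x^3*y^4 - 2*x^3*y^2*z^2 - x^4*y*z + x^2*y^3*z + x^2*y*z^3 + x^3*y^2 + x^3*z^2 + 2*x*y^2 - x*z^2 - y*z - x
tr(a^2 b^-1 a^2 b^-1 a b^-2) = tr(a^2 b^-1 a b^-2 a^2)*tr(b) - tr(a^2 b^-1 a b^-2 a^2 b)   [inverse elimination on b] = x^5*y^4 - 3*x^4*y^3*z - x^5*y^2 - 2*x^3*y^4 + 3*x^3*y^2*z^2 + 2*x^4*y*z + 4*x^2*y^3*z - x^2*y*z^3 + 2*x^3*y^2 - x^3*z^2 + x*y^4 - 2*x*y^2*z^2 - 3*x^2*y*z - y^3*z - 2*x*y^2 + x*z^2 + 2*y*z + x

x^5*y^4 - 3*x^4*y^3*z - x^5*y^2 - 2*x^3*y^4 + 3*x^3*y^2*z^2 + 2*x^4*y*z + 4*x^2*y^3*z - x^2*y*z^3 + 2*x^3*y^2 - x^3*z^2 + x*y^4 - 2*x*y^2*z^2 - 3*x^2*y*z - y^3*z - 2*x*y^2 + x*z^2 + 2*y*z + x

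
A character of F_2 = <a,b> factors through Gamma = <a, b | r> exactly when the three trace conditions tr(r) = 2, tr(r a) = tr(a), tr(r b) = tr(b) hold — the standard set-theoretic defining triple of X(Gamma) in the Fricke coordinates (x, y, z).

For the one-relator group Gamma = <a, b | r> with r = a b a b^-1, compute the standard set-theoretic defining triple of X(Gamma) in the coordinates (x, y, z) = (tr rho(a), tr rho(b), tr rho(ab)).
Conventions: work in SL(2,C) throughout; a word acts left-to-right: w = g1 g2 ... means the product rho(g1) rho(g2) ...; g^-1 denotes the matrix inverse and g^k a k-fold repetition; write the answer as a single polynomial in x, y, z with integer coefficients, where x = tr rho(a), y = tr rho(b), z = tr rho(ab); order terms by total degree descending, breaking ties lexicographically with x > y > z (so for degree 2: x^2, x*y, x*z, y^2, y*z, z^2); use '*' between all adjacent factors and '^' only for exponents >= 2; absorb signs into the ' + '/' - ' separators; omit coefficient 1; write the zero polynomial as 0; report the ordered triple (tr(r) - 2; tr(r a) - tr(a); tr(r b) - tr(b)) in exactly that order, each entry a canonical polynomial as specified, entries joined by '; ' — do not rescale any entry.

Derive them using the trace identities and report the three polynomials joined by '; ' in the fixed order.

trace(a b a) = trace(a) * trace(b a) - trace(b)  (reduce the a square) = x*z - y
trace(a b a b) = trace(b a) * trace(b a) - trace(1)  (split on b) = z^2 - 2
and trace(a b a b^-1) = trace(a b a) * trace(b) - trace(a b a b)  (eliminate b^-1) = x*y*z - y^2 - z^2 + 2
and trace(a^2 b a) = trace(a) * trace(b a^2) - trace(b a) = x^2*z - x*y - z
trace(b a b) = trace(b) * trace(a b) - trace(a) = y*z - x
trace(a^2 b a b) = trace(a) * trace(b a b a) - trace(b a b) = x*z^2 - y*z - x
and trace(a b a b^-1 a) = trace(a^2 b a) * trace(b) - trace(a^2 b a b) = x^2*y*z - x*y^2 - x*z^2 + x
assemble the triple (trace(r) - 2; trace(r a) - x; trace(r b) - y)

x*y*z - y^2 - z^2; x^2*y*z - x*y^2 - x*z^2; x*z - 2*y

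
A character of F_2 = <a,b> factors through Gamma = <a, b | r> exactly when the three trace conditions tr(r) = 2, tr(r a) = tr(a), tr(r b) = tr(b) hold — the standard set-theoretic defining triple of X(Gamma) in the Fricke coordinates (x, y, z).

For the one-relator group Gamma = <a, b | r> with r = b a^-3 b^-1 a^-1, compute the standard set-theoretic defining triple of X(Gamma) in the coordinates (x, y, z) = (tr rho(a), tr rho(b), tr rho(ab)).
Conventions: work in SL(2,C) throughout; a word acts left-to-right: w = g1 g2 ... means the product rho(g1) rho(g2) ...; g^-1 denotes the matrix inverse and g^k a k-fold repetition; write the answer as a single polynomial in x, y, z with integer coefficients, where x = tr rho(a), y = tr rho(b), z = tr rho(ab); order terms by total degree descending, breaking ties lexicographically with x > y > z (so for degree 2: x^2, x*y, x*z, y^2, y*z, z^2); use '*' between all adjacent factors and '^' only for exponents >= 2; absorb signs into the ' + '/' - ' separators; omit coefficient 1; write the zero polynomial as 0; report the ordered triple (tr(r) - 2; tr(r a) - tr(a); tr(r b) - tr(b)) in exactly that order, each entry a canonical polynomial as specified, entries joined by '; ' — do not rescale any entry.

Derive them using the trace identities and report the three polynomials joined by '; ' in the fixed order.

next, trace(b a^-1) = trace(b) trace(a) - trace(b a) = x*y - z
trace(a^-2 b) = trace(b a^-1) trace(a) - trace(b) = x^2*y - x*z - y
next, trace(a^-1 b a^-2) = trace(a^-2 b) trace(a) - trace(a^-2 b a) = x^3*y - x^2*z - 2*x*y + z
next, trace(b^2) = trace(b) trace(b) - trace(1) = y^2 - 2
trace(b^2 a) = trace(b) trace(a b) - trace(a) = y*z - x
next, trace(b a^-1 b) = trace(b^2) trace(a) - trace(b^2 a) = x*y^2 - y*z - x
trace(b a b a) = trace(a b) trace(a b) - trace(1) = z^2 - 2
and trace(b a^-1 b a) = trace(b a b) trace(a) - trace(b a b a) = x*y*z - x^2 - z^2 + 2
trace(a^-1 b a^-1 b) = trace(b a^-1 b) trace(a) - trace(b a^-1 b a) = x^2*y^2 - 2*x*y*z + z^2 - 2
next, trace(a^-1 b a^-2 b) = trace(a^-1 b a^-1 b) trace(a) - trace(a^-1 b a^-1 b a) = x^3*y^2 - 2*x^2*y*z - x*y^2 + x*z^2 + y*z - x
trace(a^-1 b^-1 a^-1 b a^-1) = trace(a^-1 b a^-2) trace(b) - trace(a^-1 b a^-2 b) = x^2*y*z - x*y^2 - x*z^2 + x
trace(a b a) = trace(a) trace(b a) - trace(b) = x*z - y
trace(b a b^-1 a) = trace(a b a) trace(b) - trace(a b a b) = x*y*z - y^2 - z^2 + 2
next, trace(b^-1 a^-1 b a) = trace(b a b^-1) trace(a) - trace(b a b^-1 a) = -x*y*z + x^2 + y^2 + z^2 - 2
next, trace(a^-1 b^-1 a^-1 b) = trace(b^-1 a^-1 b) trace(a) - trace(b^-1 a^-1 b a) = x*y*z - y^2 - z^2 + 2
and trace(b a^-3 b^-1 a^-1) = trace(a^-1 b^-1 a^-1 b a^-1) trace(a) - trace(a^-1 b^-1 a^-1 b) = x^3*y*z - x^2*y^2 - x^2*z^2 - x*y*z + x^2 + y^2 + z^2 - 2
trace(a^-2) = trace(a^-1) trace(a) - trace(1) = x^2 - 2
and trace(a^-3) = trace(a^-2) trace(a) - trace(a^-1) = x^3 - 3*x
next, trace(b^2 a^-2) = trace(a^-1 b^2) trace(a) - trace(a^-1 b^2 a)  (eliminate a^-1) = x^2*y^2 - x*y*z - x^2 - y^2 + 2
and trace(b a b^2) = trace(b) trace(b a b) - trace(b a)  (reduce the b square) = y^2*z - x*y - z
trace(b a b^2 a) = trace(b) trace(a b a b) - trace(a b a)  (reduce the b square) = y*z^2 - x*z - y
trace(b a b^2 a^-1) = trace(b a b^2) trace(a) - trace(b a b^2 a)  (eliminate a^-1) = x*y^2*z - x^2*y - y*z^2 + y
trace(a^-2 b a b^2) = trace(b a b^2 a^-1) trace(a) - trace(b a b^2)  (eliminate a^-1) = x^2*y^2*z - x^3*y - x*y*z^2 - y^2*z + 2*x*y + z
next, trace(a b^2 a^-3 b) = trace(a^-2 b a b^2) trace(a) - trace(a^-2 b a b^2 a)  (eliminate a^-1) = x^3*y^2*z - x^4*y - x^2*y*z^2 - 2*x*y^2*z + 3*x^2*y + y*z^2 + x*z - y
next, trace(b^2 a^-3 b^-1 a) = trace(a b^2 a^-3) trace(b) - trace(a b^2 a^-3 b)  (eliminate b^-1) = -x^3*y^2*z + x^4*y + x^2*y^3 + x^2*y*z^2 + x*y^2*z - 4*x^2*y - y^3 - y*z^2 - x*z + 3*y
next, trace(b a^-3 b^-1 a^-1 b) = trace(b^2 a^-3 b^-1) trace(a) - trace(b^2 a^-3 b^-1 a)  (eliminate a^-1) = x^3*y^2*z - x^2*y^3 - x^2*y*z^2 - x^3*z - x*y^2*z + 2*x^2*y + y^3 + y*z^2 + 2*x*z - 3*y
assemble the triple (trace(r) - 2; trace(r a) - x; trace(r b) - y)

x^3*y*z - x^2*y^2 - x^2*z^2 - x*y*z + x^2 + y^2 + z^2 - 4; x^3 - 4*x; x^3*y^2*z - x^2*y^3 - x^2*y*z^2 - x^3*z - x*y^2*z + 2*x^2*y + y^3 + y*z^2 + 2*x*z - 4*y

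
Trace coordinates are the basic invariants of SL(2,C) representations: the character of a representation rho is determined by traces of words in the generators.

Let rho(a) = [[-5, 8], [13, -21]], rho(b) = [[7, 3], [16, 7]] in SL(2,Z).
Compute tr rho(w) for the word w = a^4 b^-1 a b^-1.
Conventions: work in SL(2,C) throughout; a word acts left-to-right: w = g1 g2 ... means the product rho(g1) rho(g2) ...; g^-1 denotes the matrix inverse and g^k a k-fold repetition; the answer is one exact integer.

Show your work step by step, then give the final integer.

rho(a) = [[-5, 8], [13, -21]]
... * rho(a) = [[-5, 8], [13, -21]]  ->  [[129, -208], [-338, 545]]
... * rho(a) = [[-5, 8], [13, -21]]  ->  [[-3349, 5400], [8775, -14149]]
... * rho(a) = [[-5, 8], [13, -21]]  ->  [[86945, -140192], [-227812, 367329]]
... * rho(b^-1) = [[7, -3], [-16, 7]]  ->  [[2851687, -1242179], [-7471948, 3254739]]
... * rho(a) = [[-5, 8], [13, -21]]  ->  [[-30406762, 48899255], [79671347, -128125103]]
... * rho(b^-1) = [[7, -3], [-16, 7]]  ->  [[-995235414, 433515071], [2607701077, -1135889762]]
tr = -995235414 + -1135889762 = -2131125176

-2131125176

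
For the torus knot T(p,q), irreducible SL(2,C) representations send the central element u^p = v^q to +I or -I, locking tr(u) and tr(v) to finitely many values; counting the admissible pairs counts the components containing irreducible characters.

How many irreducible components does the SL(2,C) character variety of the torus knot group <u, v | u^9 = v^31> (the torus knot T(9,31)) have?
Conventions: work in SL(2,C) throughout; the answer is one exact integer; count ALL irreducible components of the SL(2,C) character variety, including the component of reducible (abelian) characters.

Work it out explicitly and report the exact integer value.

Gamma = < u, v | u^9 = v^31 > (torus knot T(9,31)); the central element u^9 = v^31 acts as +I or -I in any irreducible SL(2,C) representation.
So on each irreducible component the traces are pinned: tr(u) = 2*cos(pi*alpha/9) with 1 <= alpha <= 8, tr(v) = 2*cos(pi*beta/31) with 1 <= beta <= 30.
The two central values (-1)^alpha I and (-1)^beta I must be the same matrix, so alpha and beta share a parity.
Enumerate parity-matched pairs: 4*15 odd-odd plus 4*15 even-even gives 120.
That is 120 components of irreducible characters, and with the reducible (abelian) component the total is 121.

121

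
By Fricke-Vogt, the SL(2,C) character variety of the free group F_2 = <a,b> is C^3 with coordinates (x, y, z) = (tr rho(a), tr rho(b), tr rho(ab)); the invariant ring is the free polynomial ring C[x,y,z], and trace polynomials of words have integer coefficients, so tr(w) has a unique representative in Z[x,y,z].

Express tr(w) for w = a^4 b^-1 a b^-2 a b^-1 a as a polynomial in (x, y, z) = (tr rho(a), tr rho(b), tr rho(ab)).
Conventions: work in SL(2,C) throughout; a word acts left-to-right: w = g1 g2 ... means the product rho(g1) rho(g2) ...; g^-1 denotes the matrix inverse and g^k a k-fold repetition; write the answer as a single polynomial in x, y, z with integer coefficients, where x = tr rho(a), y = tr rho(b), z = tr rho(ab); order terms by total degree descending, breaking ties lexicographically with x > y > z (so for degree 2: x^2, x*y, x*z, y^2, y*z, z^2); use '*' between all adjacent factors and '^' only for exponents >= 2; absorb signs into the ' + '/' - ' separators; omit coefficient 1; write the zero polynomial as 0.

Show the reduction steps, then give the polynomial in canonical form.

x^7*y^4 - 3*x^6*y^3*z - x^7*y^2 - 4*x^5*y^4 + 3*x^5*y^2*z^2 + 2*x^6*y*z + 11*x^4*y^3*z - x^4*y*z^3 + 3*x^5*y^2 - x^5*z^2 + 3*x^3*y^4 - 10*x^3*y^2*z^2 - 6*x^4*y*z - 7*x^2*y^3*z + 3*x^2*y*z^3 + x^3*y^2 + 3*x^3*z^2 + 5*x*y^2*z^2 - y*z^3 + x^3 - 2*x*y^2 - x*z^2 + 2*y*z - 3*x

use: tr(a^2) = tr(a)*tr(a) - tr(1)  (reduce the a square) = x^2 - 2
tr(a^3) = tr(a)*tr(a^2) - tr(a)  (reduce the a square) = x^3 - 3*x
tr(a^4) = tr(a)*tr(a^3) - tr(a^2)  (reduce the a square) = x^4 - 4*x^2 + 2
apply: tr(a^5) = tr(a)*tr(a^4) - tr(a^3)  (reduce the a square) = x^5 - 5*x^3 + 5*x
use: tr(a^6) = tr(a)*tr(a^5) - tr(a^4)  (reduce the a square) = x^6 - 6*x^4 + 9*x^2 - 2
tr(a^7) = tr(a)*tr(a^6) - tr(a^5)  (reduce the a square) = x^7 - 7*x^5 + 14*x^3 - 7*x
tr(b a^2) = tr(a)*tr(b a) - tr(b)  (reduce the a square) = x*z - y
tr(a b a^2) = tr(a)*tr(b a^2) - tr(b a)  (reduce the a square) = x^2*z - x*y - z
tr(a^3 b a) = tr(a)*tr(a b a^2) - tr(a b a)  (reduce the a square) = x^3*z - x^2*y - 2*x*z + y
tr(a^4 b a) = tr(a)*tr(a^3 b a) - tr(a^3 b)  (reduce the a square) = x^4*z - x^3*y - 3*x^2*z + 2*x*y + z
tr(a^2 b a^4) = tr(a)*tr(a^4 b a) - tr(a^4 b)  (reduce the a square) = x^5*z - x^4*y - 4*x^3*z + 3*x^2*y + 3*x*z - y
use: tr(a^7 b) = tr(a)*tr(a^2 b a^4) - tr(a^2 b a^3)  (reduce the a square) = x^6*z - x^5*y - 5*x^4*z + 4*x^3*y + 6*x^2*z - 3*x*y - z
apply: tr(a b^-1 a^6) = tr(a^7)*tr(b) - tr(a^7 b)  (eliminate b^-1) = x^7*y - x^6*z - 6*x^5*y + 5*x^4*z + 10*x^3*y - 6*x^2*z - 4*x*y + z
tr(b a b a) = tr(a b)*tr(a b) - tr(1)  (split on a) = z^2 - 2
apply: tr(b a b) = tr(b)*tr(a b) - tr(a)  (reduce the b square) = y*z - x
apply: tr(a b a b a) = tr(a)*tr(b a b a) - tr(b a b)  (reduce the a square) = x*z^2 - y*z - x
use: tr(a^2 b a b a) = tr(a)*tr(a b a b a) - tr(a b a b)  (reduce the a square) = x^2*z^2 - x*y*z - x^2 - z^2 + 2
use: tr(a^2 b a b a^2) = tr(a)*tr(a^2 b a b a) - tr(a^2 b a b)  (reduce the a square) = x^3*z^2 - x^2*y*z - x^3 - 2*x*z^2 + y*z + 3*x
apply: tr(a^4 b a b a) = tr(a)*tr(a^2 b a b a^2) - tr(a^2 b a b a)  (reduce the a square) = x^4*z^2 - x^3*y*z - x^4 - 3*x^2*z^2 + 2*x*y*z + 4*x^2 + z^2 - 2
use: tr(a^6 b a b) = tr(a)*tr(a^4 b a b a) - tr(a^4 b a b)  (reduce the a square) = x^5*z^2 - x^4*y*z - x^5 - 4*x^3*z^2 + 3*x^2*y*z + 5*x^3 + 3*x*z^2 - y*z - 5*x
tr(a b^-1 a^6 b) = tr(a^6 b a)*tr(b) - tr(a^6 b a b)  (eliminate b^-1) = x^6*y*z - x^5*y^2 - x^5*z^2 - 4*x^4*y*z + x^5 + 4*x^3*y^2 + 4*x^3*z^2 + 3*x^2*y*z - 5*x^3 - 3*x*y^2 - 3*x*z^2 + 5*x
tr(a^6 b^-1 a b^-1) = tr(a b^-1 a^6)*tr(b) - tr(a b^-1 a^6 b)  (eliminate b^-1) = x^7*y^2 - 2*x^6*y*z - 5*x^5*y^2 + x^5*z^2 + 9*x^4*y*z - x^5 + 6*x^3*y^2 - 4*x^3*z^2 - 9*x^2*y*z + 5*x^3 - x*y^2 + 3*x*z^2 + y*z - 5*x
tr(a^5 b^-1 a b^-2 a) = tr(a^6 b^-1 a b^-1)*tr(b) - tr(a^6 b^-1 a)  (eliminate b^-1) = x^7*y^3 - 2*x^6*y^2*z - x^7*y - 5*x^5*y^3 + x^5*y*z^2 + x^6*z + 9*x^4*y^2*z + 5*x^5*y + 6*x^3*y^3 - 4*x^3*y*z^2 - 5*x^4*z - 9*x^2*y^2*z - 5*x^3*y - x*y^3 + 3*x*y*z^2 + 6*x^2*z + y^2*z - x*y - z
tr(a b^-1 a b a^5) = tr(a b a^6)*tr(b) - tr(a b a^6 b)  (eliminate b^-1) = x^6*y*z - x^5*y^2 - x^5*z^2 - 4*x^4*y*z + x^5 + 4*x^3*y^2 + 4*x^3*z^2 + 3*x^2*y*z - 5*x^3 - 3*x*y^2 - 3*x*z^2 + 5*x
tr(b a^2 b) = tr(b)*tr(a^2 b) - tr(a^2)  (reduce the b square) = x*y*z - x^2 - y^2 + 2
tr(a b a^2 b a) = tr(a)*tr(b a^2 b a) - tr(b a^2 b)  (reduce the a square) = x^2*z^2 - 2*x*y*z + y^2 - 2
tr(a b a^2 b a^2) = tr(a)*tr(a b a^2 b a) - tr(a b a^2 b)  (reduce the a square) = x^3*z^2 - 2*x^2*y*z + x*y^2 - x*z^2 + y*z - x
tr(a^2 b a^2 b a^2) = tr(a)*tr(a b a^2 b a^2) - tr(a b a^2 b a)  (reduce the a square) = x^4*z^2 - 2*x^3*y*z + x^2*y^2 - 2*x^2*z^2 + 3*x*y*z - x^2 - y^2 + 2
tr(a b a^5 b a) = tr(a)*tr(a^2 b a^2 b a^2) - tr(a^2 b a^2 b a)  (reduce the a square) = x^5*z^2 - 2*x^4*y*z + x^3*y^2 - 3*x^3*z^2 + 5*x^2*y*z - x^3 - 2*x*y^2 + x*z^2 - y*z + 3*x
tr(b a b a b a) = tr(b a b a)*tr(b a) - tr(a b)  (split on b) = z^3 - 3*z
use: tr(b a b a b) = tr(b)*tr(a b a b) - tr(a b a)  (reduce the b square) = y*z^2 - x*z - y
tr(a b a b a b a) = tr(a)*tr(b a b a b a) - tr(b a b a b)  (reduce the a square) = x*z^3 - y*z^2 - 2*x*z + y
apply: tr(a b a b a b a^2) = tr(a)*tr(a b a b a b a) - tr(a b a b a b)  (reduce the a square) = x^2*z^3 - x*y*z^2 - 2*x^2*z - z^3 + x*y + 3*z
tr(a^2 b a b a b a^2) = tr(a)*tr(a b a b a b a^2) - tr(a b a b a b a)  (reduce the a square) = x^3*z^3 - x^2*y*z^2 - 2*x^3*z - 2*x*z^3 + x^2*y + y*z^2 + 5*x*z - y
tr(a b a^5 b a b) = tr(a)*tr(a^2 b a b a b a^2) - tr(a^2 b a b a b a)  (reduce the a square) = x^4*z^3 - x^3*y*z^2 - 2*x^4*z - 3*x^2*z^3 + x^3*y + 2*x*y*z^2 + 7*x^2*z + z^3 - 2*x*y - 3*z
apply: tr(a b^-1 a b a^5 b) = tr(a b a^5 b a)*tr(b) - tr(a b a^5 b a b)  (eliminate b^-1) = x^5*y*z^2 - 2*x^4*y^2*z - x^4*z^3 + x^3*y^3 - 2*x^3*y*z^2 + 2*x^4*z + 5*x^2*y^2*z + 3*x^2*z^3 - 2*x^3*y - 2*x*y^3 - x*y*z^2 - 7*x^2*z - y^2*z - z^3 + 5*x*y + 3*z
use: tr(b^-1 a b a^5 b^-1 a) = tr(a b^-1 a b a^5)*tr(b) - tr(a b^-1 a b a^5 b)  (eliminate b^-1) = x^6*y^2*z - x^5*y^3 - 2*x^5*y*z^2 - 2*x^4*y^2*z + x^4*z^3 + x^5*y + 3*x^3*y^3 + 6*x^3*y*z^2 - 2*x^4*z - 2*x^2*y^2*z - 3*x^2*z^3 - 3*x^3*y - x*y^3 - 2*x*y*z^2 + 7*x^2*z + y^2*z + z^3 - 3*z
apply: tr(a b a^5 b^-1 a) = tr(a^2 b a^5)*tr(b) - tr(a^2 b a^5 b)  (eliminate b^-1) = x^6*y*z - x^5*y^2 - x^5*z^2 - 3*x^4*y*z + 3*x^3*y^2 + 3*x^3*z^2 + x^2*y*z + x^3 - x*y^2 - x*z^2 - 3*x
apply: tr(a^5 b^-1 a b^-2 a b) = tr(b^-1 a b a^5 b^-1 a)*tr(b) - tr(b^-1 a b a^5 b^-1 a b)  (eliminate b^-1) = x^6*y^3*z - x^5*y^4 - 2*x^5*y^2*z^2 - x^6*y*z - 2*x^4*y^3*z + x^4*y*z^3 + 2*x^5*y^2 + x^5*z^2 + 3*x^3*y^4 + 6*x^3*y^2*z^2 + x^4*y*z - 2*x^2*y^3*z - 3*x^2*y*z^3 - 6*x^3*y^2 - 3*x^3*z^2 - x*y^4 - 2*x*y^2*z^2 + 6*x^2*y*z + y^3*z + y*z^3 - x^3 + x*y^2 + x*z^2 - 3*y*z + 3*x
apply: tr(a^4 b^-1 a b^-2 a b^-1 a) = tr(a^5 b^-1 a b^-2 a)*tr(b) - tr(a^5 b^-1 a b^-2 a b)  (eliminate b^-1) = x^7*y^4 - 3*x^6*y^3*z - x^7*y^2 - 4*x^5*y^4 + 3*x^5*y^2*z^2 + 2*x^6*y*z + 11*x^4*y^3*z - x^4*y*z^3 + 3*x^5*y^2 - x^5*z^2 + 3*x^3*y^4 - 10*x^3*y^2*z^2 - 6*x^4*y*z - 7*x^2*y^3*z + 3*x^2*y*z^3 + x^3*y^2 + 3*x^3*z^2 + 5*x*y^2*z^2 - y*z^3 + x^3 - 2*x*y^2 - x*z^2 + 2*y*z - 3*x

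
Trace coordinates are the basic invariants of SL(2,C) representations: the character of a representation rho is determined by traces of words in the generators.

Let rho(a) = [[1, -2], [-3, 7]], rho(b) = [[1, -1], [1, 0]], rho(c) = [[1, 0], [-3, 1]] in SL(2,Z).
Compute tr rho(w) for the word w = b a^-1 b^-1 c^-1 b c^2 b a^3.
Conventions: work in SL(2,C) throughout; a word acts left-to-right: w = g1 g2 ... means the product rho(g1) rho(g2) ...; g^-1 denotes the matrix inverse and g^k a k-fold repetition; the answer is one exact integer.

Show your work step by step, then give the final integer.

rho(b) = [[1, -1], [1, 0]]
... * rho(a^-1) = [[7, 2], [3, 1]]  ->  [[4, 1], [7, 2]]
... * rho(b^-1) = [[0, 1], [-1, 1]]  ->  [[-1, 5], [-2, 9]]
... * rho(c^-1) = [[1, 0], [3, 1]]  ->  [[14, 5], [25, 9]]
... * rho(b) = [[1, -1], [1, 0]]  ->  [[19, -14], [34, -25]]
... * rho(c) = [[1, 0], [-3, 1]]  ->  [[61, -14], [109, -25]]
... * rho(c) = [[1, 0], [-3, 1]]  ->  [[103, -14], [184, -25]]
... * rho(b) = [[1, -1], [1, 0]]  ->  [[89, -103], [159, -184]]
... * rho(a) = [[1, -2], [-3, 7]]  ->  [[398, -899], [711, -1606]]
... * rho(a) = [[1, -2], [-3, 7]]  ->  [[3095, -7089], [5529, -12664]]
... * rho(a) = [[1, -2], [-3, 7]]  ->  [[24362, -55813], [43521, -99706]]
tr = 24362 + -99706 = -75344

-75344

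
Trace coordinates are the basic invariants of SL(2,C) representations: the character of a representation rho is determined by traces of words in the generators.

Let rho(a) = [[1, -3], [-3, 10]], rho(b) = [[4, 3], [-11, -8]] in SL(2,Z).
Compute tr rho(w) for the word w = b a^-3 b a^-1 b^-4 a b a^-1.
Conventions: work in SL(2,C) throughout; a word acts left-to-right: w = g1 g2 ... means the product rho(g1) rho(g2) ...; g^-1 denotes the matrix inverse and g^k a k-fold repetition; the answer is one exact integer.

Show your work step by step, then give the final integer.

-246770620

rho(b) = [[4, 3], [-11, -8]]
... * rho(a^-1) = [[10, 3], [3, 1]]  ->  [[49, 15], [-134, -41]]
... * rho(a^-1) = [[10, 3], [3, 1]]  ->  [[535, 162], [-1463, -443]]
... * rho(a^-1) = [[10, 3], [3, 1]]  ->  [[5836, 1767], [-15959, -4832]]
... * rho(b) = [[4, 3], [-11, -8]]  ->  [[3907, 3372], [-10684, -9221]]
... * rho(a^-1) = [[10, 3], [3, 1]]  ->  [[49186, 15093], [-134503, -41273]]
... * rho(b^-1) = [[-8, -3], [11, 4]]  ->  [[-227465, -87186], [622021, 238417]]
... * rho(b^-1) = [[-8, -3], [11, 4]]  ->  [[860674, 333651], [-2353581, -912395]]
... * rho(b^-1) = [[-8, -3], [11, 4]]  ->  [[-3215231, -1247418], [8792303, 3411163]]
... * rho(b^-1) = [[-8, -3], [11, 4]]  ->  [[12000250, 4656021], [-32815631, -12732257]]
... * rho(a) = [[1, -3], [-3, 10]]  ->  [[-1967813, 10559460], [5381140, -28875677]]
... * rho(b) = [[4, 3], [-11, -8]]  ->  [[-124025312, -90379119], [339157007, 247148836]]
... * rho(a^-1) = [[10, 3], [3, 1]]  ->  [[-1511390477, -462455055], [4133016578, 1264619857]]
tr = -1511390477 + 1264619857 = -246770620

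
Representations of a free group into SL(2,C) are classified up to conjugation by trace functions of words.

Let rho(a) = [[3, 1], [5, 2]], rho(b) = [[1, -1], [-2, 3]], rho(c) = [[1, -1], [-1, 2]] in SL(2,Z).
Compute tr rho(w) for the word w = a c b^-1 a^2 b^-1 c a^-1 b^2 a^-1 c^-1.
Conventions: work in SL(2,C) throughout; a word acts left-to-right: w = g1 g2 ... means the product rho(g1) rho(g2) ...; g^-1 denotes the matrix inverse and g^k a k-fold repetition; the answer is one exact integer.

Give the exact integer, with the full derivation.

rho(a) = [[3, 1], [5, 2]]
... * rho(c) = [[1, -1], [-1, 2]]  ->  [[2, -1], [3, -1]]
... * rho(b^-1) = [[3, 1], [2, 1]]  ->  [[4, 1], [7, 2]]
... * rho(a) = [[3, 1], [5, 2]]  ->  [[17, 6], [31, 11]]
... * rho(a) = [[3, 1], [5, 2]]  ->  [[81, 29], [148, 53]]
... * rho(b^-1) = [[3, 1], [2, 1]]  ->  [[301, 110], [550, 201]]
... * rho(c) = [[1, -1], [-1, 2]]  ->  [[191, -81], [349, -148]]
... * rho(a^-1) = [[2, -1], [-5, 3]]  ->  [[787, -434], [1438, -793]]
... * rho(b) = [[1, -1], [-2, 3]]  ->  [[1655, -2089], [3024, -3817]]
... * rho(b) = [[1, -1], [-2, 3]]  ->  [[5833, -7922], [10658, -14475]]
... * rho(a^-1) = [[2, -1], [-5, 3]]  ->  [[51276, -29599], [93691, -54083]]
... * rho(c^-1) = [[2, 1], [1, 1]]  ->  [[72953, 21677], [133299, 39608]]
tr = 72953 + 39608 = 112561

112561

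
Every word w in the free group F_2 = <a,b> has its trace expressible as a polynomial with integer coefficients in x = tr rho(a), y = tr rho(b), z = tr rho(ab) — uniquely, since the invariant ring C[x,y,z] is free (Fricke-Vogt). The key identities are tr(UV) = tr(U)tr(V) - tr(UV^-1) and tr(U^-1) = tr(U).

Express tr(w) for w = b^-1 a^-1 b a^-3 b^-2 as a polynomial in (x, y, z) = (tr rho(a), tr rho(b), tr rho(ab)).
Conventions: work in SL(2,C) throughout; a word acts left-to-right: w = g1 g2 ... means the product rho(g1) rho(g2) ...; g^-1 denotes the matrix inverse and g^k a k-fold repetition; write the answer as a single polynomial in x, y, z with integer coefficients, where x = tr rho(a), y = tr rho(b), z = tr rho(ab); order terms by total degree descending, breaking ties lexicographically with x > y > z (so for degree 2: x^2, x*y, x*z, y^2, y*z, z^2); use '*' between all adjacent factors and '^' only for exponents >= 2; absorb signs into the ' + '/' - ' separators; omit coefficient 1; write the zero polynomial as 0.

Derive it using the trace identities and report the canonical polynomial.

apply: tr(a^-1) = tr(a) = x
use: tr(a^-1 b) = tr(b)*tr(a) - tr(b a)   [inverse elimination on a] = x*y - z
apply: tr(b^-1 a^-1) = tr(a^-1)*tr(b) - tr(a^-1 b)   [inverse elimination on b] = z
tr(a^-2 b^-1) = tr(b^-1 a^-1)*tr(a) - tr(b^-1)   [inverse elimination on a] = x*z - y
tr(a^-2) = tr(a^-1)*tr(a) - tr(1)   [inverse elimination on a] = x^2 - 2
use: tr(a^-2 b^-2) = tr(a^-2 b^-1)*tr(b) - tr(a^-2)   [inverse elimination on b] = x*y*z - x^2 - y^2 + 2
tr(b a b) = tr(b)*tr(a b) - tr(a)   [square of b] = y*z - x
apply: tr(b a b a) = tr(a b)*tr(a b) - tr(1)   [split at a repeated a] = z^2 - 2
tr(a b a^-1 b) = tr(b a b)*tr(a) - tr(b a b a)   [inverse elimination on a] = x*y*z - x^2 - z^2 + 2
use: tr(b^-1 a b a^-1) = tr(a b a^-1)*tr(b) - tr(a b a^-1 b)   [inverse elimination on b] = -x*y*z + x^2 + y^2 + z^2 - 2
tr(b^-2 a b a^-1) = tr(b^-1 a b a^-1)*tr(b) - tr(b^-1 a b a^-1 b)   [inverse elimination on b] = -x*y^2*z + x^2*y + y^3 + y*z^2 - 3*y
tr(b^-3 a b a^-1) = tr(b^-2 a b a^-1)*tr(b) - tr(b^-2 a b a^-1 b)   [inverse elimination on b] = -x*y^3*z + x^2*y^2 + y^4 + y^2*z^2 + x*y*z - x^2 - 4*y^2 - z^2 + 2
use: tr(b^-2 a) = tr(b^-1 a)*tr(b) - tr(b^-1 a b)   [inverse elimination on b] = x*y^2 - y*z - x
use: tr(b a^-2 b^-3 a) = tr(b^-3 a b a^-1)*tr(a) - tr(b^-3 a b)   [inverse elimination on a] = -x^2*y^3*z + x^3*y^2 + x*y^4 + x*y^2*z^2 + x^2*y*z - x^3 - 5*x*y^2 - x*z^2 + y*z + 3*x
tr(a^-2 b^-3 a^-1 b) = tr(b a^-2 b^-3)*tr(a) - tr(b a^-2 b^-3 a)   [inverse elimination on a] = x^2*y^3*z - x^3*y^2 - x*y^4 - x*y^2*z^2 + 4*x*y^2 + x*z^2 - y*z - x
apply: tr(a^-1 b^-3 a^-1 b) = tr(b a^-1 b^-3)*tr(a) - tr(b a^-1 b^-3 a)   [inverse elimination on a] = x*y^3*z - x^2*y^2 - y^4 - y^2*z^2 + 4*y^2 + z^2 - 2
tr(b^-1 a^-1 b a^-3 b^-2) = tr(a^-2 b^-3 a^-1 b)*tr(a) - tr(a^-2 b^-3 a^-1 b a)   [inverse elimination on a] = x^3*y^3*z - x^4*y^2 - x^2*y^4 - x^2*y^2*z^2 - x*y^3*z + 5*x^2*y^2 + x^2*z^2 + y^4 + y^2*z^2 - x*y*z - x^2 - 4*y^2 - z^2 + 2

x^3*y^3*z - x^4*y^2 - x^2*y^4 - x^2*y^2*z^2 - x*y^3*z + 5*x^2*y^2 + x^2*z^2 + y^4 + y^2*z^2 - x*y*z - x^2 - 4*y^2 - z^2 + 2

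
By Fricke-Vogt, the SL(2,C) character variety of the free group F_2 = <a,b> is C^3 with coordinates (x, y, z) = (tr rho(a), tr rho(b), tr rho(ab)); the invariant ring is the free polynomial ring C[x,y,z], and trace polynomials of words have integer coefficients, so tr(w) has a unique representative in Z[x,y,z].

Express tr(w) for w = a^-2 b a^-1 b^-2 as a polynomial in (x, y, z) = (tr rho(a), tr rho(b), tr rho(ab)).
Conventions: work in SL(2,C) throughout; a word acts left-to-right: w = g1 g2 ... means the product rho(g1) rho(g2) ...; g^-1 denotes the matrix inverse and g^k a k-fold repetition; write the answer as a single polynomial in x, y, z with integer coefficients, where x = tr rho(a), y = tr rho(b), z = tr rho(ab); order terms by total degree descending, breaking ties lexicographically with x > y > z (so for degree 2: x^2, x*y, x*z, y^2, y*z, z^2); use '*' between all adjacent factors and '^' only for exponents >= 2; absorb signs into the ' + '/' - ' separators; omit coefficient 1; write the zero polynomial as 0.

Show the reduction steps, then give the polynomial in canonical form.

trace(a^-1) = trace(a) = x
trace(a^-1 b) = trace(b)*trace(a) - trace(b a)  (eliminate a^-1) = x*y - z
trace(a^-1 b^-1) = trace(a^-1)*trace(b) - trace(a^-1 b)  (eliminate b^-1) = z
trace(b^-1 a^-2) = trace(a^-1 b^-1)*trace(a) - trace(a^-1 b^-1 a)  (eliminate a^-1) = x*z - y
trace(a b a b) = trace(b a)*trace(b a) - trace(1)  (split on b) = z^2 - 2
trace(b a b^-1 a) = trace(a b a)*trace(b) - trace(a b a b)  (eliminate b^-1) = x*y*z - y^2 - z^2 + 2
trace(a^-1 b a b^-1) = trace(b a b^-1)*trace(a) - trace(b a b^-1 a)  (eliminate a^-1) = -x*y*z + x^2 + y^2 + z^2 - 2
trace(b^-1 a^-2 b a) = trace(a^-1 b a b^-1)*trace(a) - trace(a^-1 b a b^-1 a)  (eliminate a^-1) = -x^2*y*z + x^3 + x*y^2 + x*z^2 - 3*x
trace(b^-2 a^-2 b a) = trace(b^-1 a^-2 b a)*trace(b) - trace(b^-1 a^-2 b a b)  (eliminate b^-1) = -x^2*y^2*z + x^3*y + x*y^3 + x*y*z^2 - 4*x*y + z
trace(a^-2 b a^-1 b^-2) = trace(b^-2 a^-2 b)*trace(a) - trace(b^-2 a^-2 b a)  (eliminate a^-1) = x^2*y^2*z - x^3*y - x*y^3 - x*y*z^2 + x^2*z + 3*x*y - z

x^2*y^2*z - x^3*y - x*y^3 - x*y*z^2 + x^2*z + 3*x*y - z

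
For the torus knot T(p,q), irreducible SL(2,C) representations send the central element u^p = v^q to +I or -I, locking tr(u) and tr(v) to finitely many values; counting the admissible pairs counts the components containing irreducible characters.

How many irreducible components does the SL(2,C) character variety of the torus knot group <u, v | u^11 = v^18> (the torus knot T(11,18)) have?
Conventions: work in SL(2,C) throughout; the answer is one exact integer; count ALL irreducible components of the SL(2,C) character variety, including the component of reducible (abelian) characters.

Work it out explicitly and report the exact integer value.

86

In the torus knot group T(11,18), u^11 = v^18 is central, so an irreducible representation sends it to +I or -I (Schur).
So on each irreducible component the traces are pinned: tr(u) = 2*cos(pi*alpha/11) with 1 <= alpha <= 10, tr(v) = 2*cos(pi*beta/18) with 1 <= beta <= 17.
The two central values (-1)^alpha I and (-1)^beta I must be the same matrix, so alpha and beta share a parity.
Counting: 5 odd alphas x 9 odd betas + 5 even alphas x 8 even betas = 45 + 40 = 85.
That is 85 components of irreducible characters, and with the reducible (abelian) component the total is 86.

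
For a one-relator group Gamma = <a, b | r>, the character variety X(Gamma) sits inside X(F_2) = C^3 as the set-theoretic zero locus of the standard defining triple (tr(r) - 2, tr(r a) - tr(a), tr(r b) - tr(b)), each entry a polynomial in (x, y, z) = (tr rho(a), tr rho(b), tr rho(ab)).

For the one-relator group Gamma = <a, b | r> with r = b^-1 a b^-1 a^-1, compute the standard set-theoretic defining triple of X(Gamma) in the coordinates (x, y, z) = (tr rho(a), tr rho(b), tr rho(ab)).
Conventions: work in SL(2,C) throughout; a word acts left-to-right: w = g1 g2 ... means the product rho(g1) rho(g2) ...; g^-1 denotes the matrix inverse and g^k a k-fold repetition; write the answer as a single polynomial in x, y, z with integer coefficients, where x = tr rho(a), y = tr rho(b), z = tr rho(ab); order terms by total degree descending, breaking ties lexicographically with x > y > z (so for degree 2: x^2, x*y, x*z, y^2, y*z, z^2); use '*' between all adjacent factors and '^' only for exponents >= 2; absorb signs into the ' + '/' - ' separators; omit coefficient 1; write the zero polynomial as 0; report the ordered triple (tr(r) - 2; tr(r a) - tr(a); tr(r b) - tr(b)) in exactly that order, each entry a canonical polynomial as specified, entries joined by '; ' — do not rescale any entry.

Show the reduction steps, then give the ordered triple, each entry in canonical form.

x*y*z - x^2 - z^2; x*y^2 - y*z - 2*x; 0

tr(b^-1) = tr(b) = y
tr(a b a) = tr(a) * tr(b a) - tr(b) = x*z - y
so tr(a b a b) = tr(a b) * tr(a b) - tr(1)   [split at repeated a] = z^2 - 2
so tr(b^-1 a b a) = tr(a b a) * tr(b) - tr(a b a b) = x*y*z - y^2 - z^2 + 2
so tr(a^-1 b^-1 a b) = tr(b^-1 a b) * tr(a) - tr(b^-1 a b a) = -x*y*z + x^2 + y^2 + z^2 - 2
tr(b^-1 a b^-1 a^-1) = tr(a^-1 b^-1 a) * tr(b) - tr(a^-1 b^-1 a b) = x*y*z - x^2 - z^2 + 2
tr(a b^-1) = tr(a) * tr(b) - tr(a b)   [inverse elimination on b] = x*y - z
so tr(b^-1 a b^-1) = tr(a b^-1) * tr(b) - tr(a)   [inverse elimination on b] = x*y^2 - y*z - x
assemble the triple (tr(r) - 2; tr(r a) - x; tr(r b) - y)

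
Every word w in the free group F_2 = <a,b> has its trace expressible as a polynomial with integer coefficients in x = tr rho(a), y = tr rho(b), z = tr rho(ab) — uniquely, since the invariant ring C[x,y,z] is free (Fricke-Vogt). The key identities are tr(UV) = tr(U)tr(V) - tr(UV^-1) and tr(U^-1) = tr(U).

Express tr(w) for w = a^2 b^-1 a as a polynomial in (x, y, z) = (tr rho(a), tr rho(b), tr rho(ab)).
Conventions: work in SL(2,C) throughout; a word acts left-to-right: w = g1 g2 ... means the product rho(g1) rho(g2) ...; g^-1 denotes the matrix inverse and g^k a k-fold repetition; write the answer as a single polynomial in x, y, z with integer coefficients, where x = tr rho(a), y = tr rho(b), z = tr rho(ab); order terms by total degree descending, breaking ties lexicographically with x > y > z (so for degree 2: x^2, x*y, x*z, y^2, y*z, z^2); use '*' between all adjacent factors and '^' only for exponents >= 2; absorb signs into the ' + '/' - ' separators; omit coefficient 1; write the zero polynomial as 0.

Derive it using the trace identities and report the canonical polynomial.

x^3*y - x^2*z - 2*x*y + z

tr(a^2) = tr(a) tr(a) - tr(1)  (reduce the a square) = x^2 - 2
so tr(a^3) = tr(a) tr(a^2) - tr(a)  (reduce the a square) = x^3 - 3*x
tr(a b a) = tr(a) tr(b a) - tr(b)  (reduce the a square) = x*z - y
so tr(a^3 b) = tr(a) tr(a b a) - tr(a b)  (reduce the a square) = x^2*z - x*y - z
reduce: tr(a^2 b^-1 a) = tr(a^3) tr(b) - tr(a^3 b)  (eliminate b^-1) = x^3*y - x^2*z - 2*x*y + z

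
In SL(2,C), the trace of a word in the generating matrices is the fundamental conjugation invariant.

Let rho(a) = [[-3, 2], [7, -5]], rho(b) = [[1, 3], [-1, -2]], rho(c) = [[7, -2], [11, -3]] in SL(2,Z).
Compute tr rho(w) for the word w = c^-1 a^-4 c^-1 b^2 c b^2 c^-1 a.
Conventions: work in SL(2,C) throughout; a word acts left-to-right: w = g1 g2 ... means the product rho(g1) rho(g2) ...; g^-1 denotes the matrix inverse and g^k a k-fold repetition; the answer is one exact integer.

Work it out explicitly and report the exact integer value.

-181219116

rho(c^-1) = [[-3, 2], [-11, 7]]
... * rho(a^-1) = [[-5, -2], [-7, -3]]  ->  [[1, 0], [6, 1]]
... * rho(a^-1) = [[-5, -2], [-7, -3]]  ->  [[-5, -2], [-37, -15]]
... * rho(a^-1) = [[-5, -2], [-7, -3]]  ->  [[39, 16], [290, 119]]
... * rho(a^-1) = [[-5, -2], [-7, -3]]  ->  [[-307, -126], [-2283, -937]]
... * rho(c^-1) = [[-3, 2], [-11, 7]]  ->  [[2307, -1496], [17156, -11125]]
... * rho(b) = [[1, 3], [-1, -2]]  ->  [[3803, 9913], [28281, 73718]]
... * rho(b) = [[1, 3], [-1, -2]]  ->  [[-6110, -8417], [-45437, -62593]]
... * rho(c) = [[7, -2], [11, -3]]  ->  [[-135357, 37471], [-1006582, 278653]]
... * rho(b) = [[1, 3], [-1, -2]]  ->  [[-172828, -481013], [-1285235, -3577052]]
... * rho(b) = [[1, 3], [-1, -2]]  ->  [[308185, 443542], [2291817, 3298399]]
... * rho(c^-1) = [[-3, 2], [-11, 7]]  ->  [[-5803517, 3721164], [-43157840, 27672427]]
... * rho(a) = [[-3, 2], [7, -5]]  ->  [[43458699, -30212854], [323180509, -224677815]]
tr = 43458699 + -224677815 = -181219116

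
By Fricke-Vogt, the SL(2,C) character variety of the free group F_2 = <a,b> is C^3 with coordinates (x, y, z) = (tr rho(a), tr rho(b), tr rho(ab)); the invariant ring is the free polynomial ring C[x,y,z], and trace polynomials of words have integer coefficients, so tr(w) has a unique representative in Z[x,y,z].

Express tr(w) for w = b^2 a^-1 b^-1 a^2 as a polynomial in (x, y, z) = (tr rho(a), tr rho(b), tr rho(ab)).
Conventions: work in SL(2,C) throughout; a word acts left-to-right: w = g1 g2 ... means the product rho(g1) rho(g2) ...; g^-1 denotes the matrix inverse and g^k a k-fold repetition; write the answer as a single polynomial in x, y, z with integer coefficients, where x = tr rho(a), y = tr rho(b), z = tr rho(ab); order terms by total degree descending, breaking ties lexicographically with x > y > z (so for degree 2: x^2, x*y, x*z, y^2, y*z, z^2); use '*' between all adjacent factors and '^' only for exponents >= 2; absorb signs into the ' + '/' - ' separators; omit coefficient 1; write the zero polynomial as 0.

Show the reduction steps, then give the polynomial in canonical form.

trace(a b^2) = trace(b) trace(a b) - trace(a)  (reduce the b square) = y*z - x
trace(b^3 a) = trace(b) trace(a b^2) - trace(a b)  (reduce the b square) = y^2*z - x*y - z
trace(b^2) = trace(b) trace(b) - trace(1)  (reduce the b square) = y^2 - 2
apply: trace(b^3) = trace(b) trace(b^2) - trace(b)  (reduce the b square) = y^3 - 3*y
use: trace(b a^2 b^2) = trace(a) trace(b^3 a) - trace(b^3)  (reduce the a square) = x*y^2*z - x^2*y - y^3 - x*z + 3*y
trace(a b a b) = trace(a b) trace(a b) - trace(1)  (split on a) = z^2 - 2
apply: trace(a b a) = trace(a) trace(b a) - trace(b)  (reduce the a square) = x*z - y
use: trace(b^2 a b a) = trace(b) trace(a b a b) - trace(a b a)  (reduce the b square) = y*z^2 - x*z - y
trace(b a^2 b^2 a) = trace(a) trace(b^2 a b a) - trace(b^2 a b)  (reduce the a square) = x*y*z^2 - x^2*z - y^2*z + z
apply: trace(a^2 b^2 a^-1 b) = trace(b a^2 b^2) trace(a) - trace(b a^2 b^2 a)  (eliminate a^-1) = x^2*y^2*z - x^3*y - x*y^3 - x*y*z^2 + y^2*z + 3*x*y - z
trace(b^2 a^-1 b^-1 a^2) = trace(a^2 b^2 a^-1) trace(b) - trace(a^2 b^2 a^-1 b)  (eliminate b^-1) = -x^2*y^2*z + x^3*y + x*y^3 + x*y*z^2 - 4*x*y + z

-x^2*y^2*z + x^3*y + x*y^3 + x*y*z^2 - 4*x*y + z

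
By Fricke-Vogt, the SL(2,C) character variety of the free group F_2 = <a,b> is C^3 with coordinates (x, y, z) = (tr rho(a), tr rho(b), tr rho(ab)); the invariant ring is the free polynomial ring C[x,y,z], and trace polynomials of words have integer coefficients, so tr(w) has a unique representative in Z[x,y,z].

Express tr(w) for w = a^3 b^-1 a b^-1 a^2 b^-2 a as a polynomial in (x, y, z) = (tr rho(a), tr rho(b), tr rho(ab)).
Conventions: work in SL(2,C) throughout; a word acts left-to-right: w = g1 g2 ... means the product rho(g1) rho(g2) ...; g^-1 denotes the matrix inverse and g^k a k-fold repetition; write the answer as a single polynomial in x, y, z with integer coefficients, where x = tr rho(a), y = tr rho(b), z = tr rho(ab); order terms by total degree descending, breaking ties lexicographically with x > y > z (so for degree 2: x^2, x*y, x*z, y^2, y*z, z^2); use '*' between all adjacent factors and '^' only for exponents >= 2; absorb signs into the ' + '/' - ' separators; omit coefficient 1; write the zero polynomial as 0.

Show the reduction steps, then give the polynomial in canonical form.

x^7*y^4 - 3*x^6*y^3*z - x^7*y^2 - 4*x^5*y^4 + 3*x^5*y^2*z^2 + 2*x^6*y*z + 10*x^4*y^3*z - x^4*y*z^3 + 4*x^5*y^2 - x^5*z^2 + 4*x^3*y^4 - 8*x^3*y^2*z^2 - 8*x^4*y*z - 7*x^2*y^3*z + 2*x^2*y*z^3 + x^5 - 3*x^3*y^2 + 4*x^3*z^2 - x*y^4 + 3*x*y^2*z^2 + 7*x^2*y*z + y^3*z - 5*x^3 - 3*x*z^2 - 2*y*z + 5*x

use: tr(a^2) = tr(a) * tr(a) - tr(1) = x^2 - 2
apply: tr(a^3) = tr(a) * tr(a^2) - tr(a) = x^3 - 3*x
use: tr(a^4) = tr(a) * tr(a^3) - tr(a^2) = x^4 - 4*x^2 + 2
tr(a^5) = tr(a) * tr(a^4) - tr(a^3) = x^5 - 5*x^3 + 5*x
apply: tr(a^6) = tr(a) * tr(a^5) - tr(a^4) = x^6 - 6*x^4 + 9*x^2 - 2
tr(a^7) = tr(a) * tr(a^6) - tr(a^5) = x^7 - 7*x^5 + 14*x^3 - 7*x
apply: tr(a b a) = tr(a) * tr(b a) - tr(b) = x*z - y
tr(b a^3) = tr(a) * tr(a b a) - tr(a b) = x^2*z - x*y - z
tr(a^2 b a^2) = tr(a) * tr(b a^3) - tr(b a^2) = x^3*z - x^2*y - 2*x*z + y
tr(b a^5) = tr(a) * tr(a^2 b a^2) - tr(a^2 b a) = x^4*z - x^3*y - 3*x^2*z + 2*x*y + z
tr(a b a^5) = tr(a) * tr(b a^5) - tr(b a^4) = x^5*z - x^4*y - 4*x^3*z + 3*x^2*y + 3*x*z - y
use: tr(a^7 b) = tr(a) * tr(a b a^5) - tr(a b a^4) = x^6*z - x^5*y - 5*x^4*z + 4*x^3*y + 6*x^2*z - 3*x*y - z
use: tr(a^3 b^-1 a^4) = tr(a^7) * tr(b) - tr(a^7 b) = x^7*y - x^6*z - 6*x^5*y + 5*x^4*z + 10*x^3*y - 6*x^2*z - 4*x*y + z
use: tr(b a b a) = tr(b a) * tr(b a) - tr(1) = z^2 - 2
use: tr(b a b) = tr(b) * tr(a b) - tr(a) = y*z - x
apply: tr(b a^2 b a) = tr(a) * tr(b a b a) - tr(b a b) = x*z^2 - y*z - x
apply: tr(b^2) = tr(b) * tr(b) - tr(1) = y^2 - 2
tr(b a^2 b) = tr(a) * tr(b^2 a) - tr(b^2) = x*y*z - x^2 - y^2 + 2
tr(a b a^2 b a) = tr(a) * tr(b a^2 b a) - tr(b a^2 b) = x^2*z^2 - 2*x*y*z + y^2 - 2
use: tr(b a^3 b a^2) = tr(a) * tr(a b a^2 b a) - tr(a b a^2 b) = x^3*z^2 - 2*x^2*y*z + x*y^2 - x*z^2 + y*z - x
apply: tr(b a^3 b a) = tr(a) * tr(b a b a^2) - tr(b a b a) = x^2*z^2 - x*y*z - x^2 - z^2 + 2
tr(a b a^3 b a^2) = tr(a) * tr(b a^3 b a^2) - tr(b a^3 b a) = x^4*z^2 - 2*x^3*y*z + x^2*y^2 - 2*x^2*z^2 + 2*x*y*z + z^2 - 2
tr(a^4 b a^3 b) = tr(a) * tr(a b a^3 b a^2) - tr(a b a^3 b a) = x^5*z^2 - 2*x^4*y*z + x^3*y^2 - 3*x^3*z^2 + 4*x^2*y*z - x*y^2 + 2*x*z^2 - y*z - x
apply: tr(a^3 b^-1 a^4 b) = tr(a^4 b a^3) * tr(b) - tr(a^4 b a^3 b) = x^6*y*z - x^5*y^2 - x^5*z^2 - 3*x^4*y*z + 3*x^3*y^2 + 3*x^3*z^2 + 2*x^2*y*z - 2*x*y^2 - 2*x*z^2 + x
apply: tr(a^2 b^-1 a^4 b^-1 a) = tr(a^3 b^-1 a^4) * tr(b) - tr(a^3 b^-1 a^4 b) = x^7*y^2 - 2*x^6*y*z - 5*x^5*y^2 + x^5*z^2 + 8*x^4*y*z + 7*x^3*y^2 - 3*x^3*z^2 - 8*x^2*y*z - 2*x*y^2 + 2*x*z^2 + y*z - x
tr(a^2 b a b a^2) = tr(a) * tr(a b a b a^2) - tr(a b a b a) = x^3*z^2 - x^2*y*z - x^3 - 2*x*z^2 + y*z + 3*x
use: tr(a^3 b a b a^2) = tr(a) * tr(a^2 b a b a^2) - tr(a^2 b a b a) = x^4*z^2 - x^3*y*z - x^4 - 3*x^2*z^2 + 2*x*y*z + 4*x^2 + z^2 - 2
tr(a b a^6 b) = tr(a) * tr(a^3 b a b a^2) - tr(a^3 b a b a) = x^5*z^2 - x^4*y*z - x^5 - 4*x^3*z^2 + 3*x^2*y*z + 5*x^3 + 3*x*z^2 - y*z - 5*x
tr(a^4 b^-1 a b a^2) = tr(a b a^6) * tr(b) - tr(a b a^6 b) = x^6*y*z - x^5*y^2 - x^5*z^2 - 4*x^4*y*z + x^5 + 4*x^3*y^2 + 4*x^3*z^2 + 3*x^2*y*z - 5*x^3 - 3*x*y^2 - 3*x*z^2 + 5*x
apply: tr(a b a^2 b a^3) = tr(a) * tr(a b a^2 b a^2) - tr(a b a^2 b a) = x^4*z^2 - 2*x^3*y*z + x^2*y^2 - 2*x^2*z^2 + 3*x*y*z - x^2 - y^2 + 2
apply: tr(a b a^2 b a^4) = tr(a) * tr(a b a^2 b a^3) - tr(a b a^2 b a^2) = x^5*z^2 - 2*x^4*y*z + x^3*y^2 - 3*x^3*z^2 + 5*x^2*y*z - x^3 - 2*x*y^2 + x*z^2 - y*z + 3*x
tr(b a b a b a) = tr(b a) * tr(b a b a) - tr(b^-1 a^-1) = z^3 - 3*z
tr(b a b a b) = tr(b) * tr(a b a b) - tr(a b a) = y*z^2 - x*z - y
use: tr(b a^2 b a b a) = tr(a) * tr(b a b a b a) - tr(b a b a b) = x*z^3 - y*z^2 - 2*x*z + y
use: tr(b a b^2) = tr(b) * tr(b a b) - tr(b a) = y^2*z - x*y - z
tr(b a^2 b a b) = tr(a) * tr(b a b^2 a) - tr(b a b^2) = x*y*z^2 - x^2*z - y^2*z + z
tr(b a b a^2 b a^2) = tr(a) * tr(b a^2 b a b a) - tr(b a^2 b a b) = x^2*z^3 - 2*x*y*z^2 - x^2*z + y^2*z + x*y - z
tr(a b a b a^2 b a^2) = tr(a) * tr(b a b a^2 b a^2) - tr(b a b a^2 b a) = x^3*z^3 - 2*x^2*y*z^2 - x^3*z + x*y^2*z - x*z^3 + x^2*y + y*z^2 + x*z - y
apply: tr(a b a^2 b a^4 b) = tr(a) * tr(a b a b a^2 b a^2) - tr(a b a b a^2 b a) = x^4*z^3 - 2*x^3*y*z^2 - x^4*z + x^2*y^2*z - 2*x^2*z^3 + x^3*y + 3*x*y*z^2 + 2*x^2*z - y^2*z - 2*x*y + z
tr(a^4 b^-1 a b a^2 b) = tr(a b a^2 b a^4) * tr(b) - tr(a b a^2 b a^4 b) = x^5*y*z^2 - 2*x^4*y^2*z - x^4*z^3 + x^3*y^3 - x^3*y*z^2 + x^4*z + 4*x^2*y^2*z + 2*x^2*z^3 - 2*x^3*y - 2*x*y^3 - 2*x*y*z^2 - 2*x^2*z + 5*x*y - z
tr(a^2 b^-1 a^4 b^-1 a b) = tr(a^4 b^-1 a b a^2) * tr(b) - tr(a^4 b^-1 a b a^2 b) = x^6*y^2*z - x^5*y^3 - 2*x^5*y*z^2 - 2*x^4*y^2*z + x^4*z^3 + x^5*y + 3*x^3*y^3 + 5*x^3*y*z^2 - x^4*z - x^2*y^2*z - 2*x^2*z^3 - 3*x^3*y - x*y^3 - x*y*z^2 + 2*x^2*z + z
tr(a^4 b^-1 a b^-1 a^2 b^-1) = tr(a^2 b^-1 a^4 b^-1 a) * tr(b) - tr(a^2 b^-1 a^4 b^-1 a b) = x^7*y^3 - 3*x^6*y^2*z - 4*x^5*y^3 + 3*x^5*y*z^2 + 10*x^4*y^2*z - x^4*z^3 - x^5*y + 4*x^3*y^3 - 8*x^3*y*z^2 + x^4*z - 7*x^2*y^2*z + 2*x^2*z^3 + 3*x^3*y - x*y^3 + 3*x*y*z^2 - 2*x^2*z + y^2*z - x*y - z
tr(a^4 b^-1 a b^-1 a^2) = tr(a^6 b^-1 a) * tr(b) - tr(a^6 b^-1 a b) = x^7*y^2 - 2*x^6*y*z - 5*x^5*y^2 + x^5*z^2 + 9*x^4*y*z - x^5 + 6*x^3*y^2 - 4*x^3*z^2 - 9*x^2*y*z + 5*x^3 - x*y^2 + 3*x*z^2 + y*z - 5*x
tr(a^3 b^-1 a b^-1 a^2 b^-2 a) = tr(a^4 b^-1 a b^-1 a^2 b^-1) * tr(b) - tr(a^4 b^-1 a b^-1 a^2) = x^7*y^4 - 3*x^6*y^3*z - x^7*y^2 - 4*x^5*y^4 + 3*x^5*y^2*z^2 + 2*x^6*y*z + 10*x^4*y^3*z - x^4*y*z^3 + 4*x^5*y^2 - x^5*z^2 + 4*x^3*y^4 - 8*x^3*y^2*z^2 - 8*x^4*y*z - 7*x^2*y^3*z + 2*x^2*y*z^3 + x^5 - 3*x^3*y^2 + 4*x^3*z^2 - x*y^4 + 3*x*y^2*z^2 + 7*x^2*y*z + y^3*z - 5*x^3 - 3*x*z^2 - 2*y*z + 5*x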